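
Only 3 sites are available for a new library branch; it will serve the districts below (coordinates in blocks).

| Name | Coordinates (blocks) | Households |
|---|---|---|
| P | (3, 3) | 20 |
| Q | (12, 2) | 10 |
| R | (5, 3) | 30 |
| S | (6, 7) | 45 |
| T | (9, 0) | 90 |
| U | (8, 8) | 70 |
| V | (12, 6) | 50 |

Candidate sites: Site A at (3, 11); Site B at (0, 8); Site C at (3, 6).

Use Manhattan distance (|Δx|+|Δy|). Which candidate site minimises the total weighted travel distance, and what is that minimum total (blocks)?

Site C, total 2540 blocks

Total weighted distance at each candidate:
  Site A (3, 11): total = 3745
  Site B (0, 8): total = 3745
  Site C (3, 6): total = 2540
Minimum is at Site C with total 2540 blocks.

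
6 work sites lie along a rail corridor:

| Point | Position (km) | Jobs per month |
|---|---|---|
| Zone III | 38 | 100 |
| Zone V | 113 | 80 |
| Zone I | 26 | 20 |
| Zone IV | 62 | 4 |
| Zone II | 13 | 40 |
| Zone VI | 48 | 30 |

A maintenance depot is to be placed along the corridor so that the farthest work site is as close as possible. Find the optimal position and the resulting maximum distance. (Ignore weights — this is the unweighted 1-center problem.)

location 63, max distance 50

The 1-center on a line is the midpoint of the two extreme points: leftmost at 13, rightmost at 113.
Optimal location = (13 + 113)/2 = 63; maximum distance = (113 − 13)/2 = 50.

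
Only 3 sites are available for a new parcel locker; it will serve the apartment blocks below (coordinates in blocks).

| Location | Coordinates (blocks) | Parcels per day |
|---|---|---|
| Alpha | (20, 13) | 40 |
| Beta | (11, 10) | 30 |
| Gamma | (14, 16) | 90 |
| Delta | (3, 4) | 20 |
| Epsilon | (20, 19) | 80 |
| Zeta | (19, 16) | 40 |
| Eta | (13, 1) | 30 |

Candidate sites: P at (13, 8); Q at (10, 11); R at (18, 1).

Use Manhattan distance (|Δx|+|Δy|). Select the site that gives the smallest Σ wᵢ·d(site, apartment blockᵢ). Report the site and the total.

P, total 3900 blocks

Total weighted distance at each candidate:
  P (13, 8): total = 3900
  Q (10, 11): total = 4020
  R (18, 1): total = 5500
Minimum is at P with total 3900 blocks.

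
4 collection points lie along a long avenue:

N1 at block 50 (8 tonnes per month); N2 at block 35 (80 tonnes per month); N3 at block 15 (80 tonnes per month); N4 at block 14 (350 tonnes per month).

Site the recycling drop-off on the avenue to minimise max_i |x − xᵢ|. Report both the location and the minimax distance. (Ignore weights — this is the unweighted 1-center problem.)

The 1-center on a line is the midpoint of the two extreme points: leftmost at 14, rightmost at 50.
Optimal location = (14 + 50)/2 = 32; maximum distance = (50 − 14)/2 = 18.

location 32, max distance 18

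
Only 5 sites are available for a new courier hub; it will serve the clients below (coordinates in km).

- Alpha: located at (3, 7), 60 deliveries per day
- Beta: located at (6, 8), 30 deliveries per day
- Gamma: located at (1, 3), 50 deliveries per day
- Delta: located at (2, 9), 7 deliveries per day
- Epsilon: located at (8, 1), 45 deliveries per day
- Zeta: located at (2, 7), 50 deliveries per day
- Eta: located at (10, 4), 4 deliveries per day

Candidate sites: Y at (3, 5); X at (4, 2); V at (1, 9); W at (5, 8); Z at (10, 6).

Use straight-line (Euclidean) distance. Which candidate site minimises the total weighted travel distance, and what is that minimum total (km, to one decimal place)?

Total weighted distance at each candidate:
  Y (3, 5): total = 845.8
  X (4, 2): total = 1184.8
  V (1, 9): total = 1261.0
  W (5, 8): total = 1032.9
  Z (10, 6): total = 1746.0
Minimum is at Y with total 845.8 km.

Y, total 845.8 km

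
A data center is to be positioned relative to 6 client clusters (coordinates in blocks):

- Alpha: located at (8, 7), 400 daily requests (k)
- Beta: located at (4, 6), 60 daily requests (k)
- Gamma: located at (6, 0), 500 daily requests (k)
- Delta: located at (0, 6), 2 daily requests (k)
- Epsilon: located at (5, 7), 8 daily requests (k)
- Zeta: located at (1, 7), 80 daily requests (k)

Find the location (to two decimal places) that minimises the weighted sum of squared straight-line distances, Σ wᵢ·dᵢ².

The minimiser of Σwᵢ‖p−pᵢ‖² is the weighted centroid p* = (Σwᵢpᵢ)/(Σwᵢ).
Σwᵢ = 1050.
Σwᵢxᵢ = 400·8 + 60·4 + 500·6 + 2·0 + 8·5 + 80·1 = 6560.
Σwᵢyᵢ = 400·7 + 60·6 + 500·0 + 2·6 + 8·7 + 80·7 = 3788.
x* = 6560/1050 = 6.25, y* = 3788/1050 = 3.61.

(6.25, 3.61)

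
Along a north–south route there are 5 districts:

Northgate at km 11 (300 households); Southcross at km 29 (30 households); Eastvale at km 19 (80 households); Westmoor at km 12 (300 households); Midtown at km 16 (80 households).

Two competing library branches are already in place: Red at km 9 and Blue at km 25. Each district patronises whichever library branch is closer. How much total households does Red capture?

680

The indifferent point is the midpoint (9+25)/2 = 17; districts left of it (closer to Red at 9) go to Red, those right go to Blue.
  Northgate at 11 (w=300) → Red
  Westmoor at 12 (w=300) → Red
  Midtown at 16 (w=80) → Red
  Eastvale at 19 (w=80) → Blue
  Southcross at 29 (w=30) → Blue
Red captures 680; Blue captures 110.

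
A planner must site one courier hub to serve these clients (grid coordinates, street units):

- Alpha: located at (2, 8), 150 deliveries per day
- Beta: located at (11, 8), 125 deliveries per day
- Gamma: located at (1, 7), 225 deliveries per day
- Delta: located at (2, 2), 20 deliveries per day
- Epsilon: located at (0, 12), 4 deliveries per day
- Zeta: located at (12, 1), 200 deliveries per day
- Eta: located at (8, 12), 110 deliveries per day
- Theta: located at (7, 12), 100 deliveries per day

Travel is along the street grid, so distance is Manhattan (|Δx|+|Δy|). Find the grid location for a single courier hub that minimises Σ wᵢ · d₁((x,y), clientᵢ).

Manhattan distance separates: Σwᵢ(|x−xᵢ|+|y−yᵢ|) = Σwᵢ|x−xᵢ| + Σwᵢ|y−yᵢ|, so x and y are optimised independently as 1-D weighted medians.
Total weight W = 934; half = 467.
x-coordinate, sorted with cumulative weight:
  x=0 (Epsilon, w=4) cum 4
  x=1 (Gamma, w=225) cum 229
  x=2 (Alpha, w=150) cum 379
  x=2 (Delta, w=20) cum 399
  x=7 (Theta, w=100) cum 499  ← median
  x=8 (Eta, w=110) cum 609
  x=11 (Beta, w=125) cum 734
  x=12 (Zeta, w=200) cum 934
⇒ x* = 7
y-coordinate, sorted with cumulative weight:
  y=1 (Zeta, w=200) cum 200
  y=2 (Delta, w=20) cum 220
  y=7 (Gamma, w=225) cum 445
  y=8 (Alpha, w=150) cum 595  ← median
  y=8 (Beta, w=125) cum 720
  y=12 (Epsilon, w=4) cum 724
  y=12 (Eta, w=110) cum 834
  y=12 (Theta, w=100) cum 934
⇒ y* = 8

(7, 8)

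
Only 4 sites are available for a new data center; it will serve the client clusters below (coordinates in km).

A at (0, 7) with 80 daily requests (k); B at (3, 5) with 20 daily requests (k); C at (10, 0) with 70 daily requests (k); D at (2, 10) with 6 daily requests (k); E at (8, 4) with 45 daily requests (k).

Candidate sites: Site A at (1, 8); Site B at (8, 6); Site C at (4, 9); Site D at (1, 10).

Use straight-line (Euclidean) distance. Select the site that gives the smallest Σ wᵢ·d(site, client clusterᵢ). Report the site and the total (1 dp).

Total weighted distance at each candidate:
  Site A (1, 8): total = 1404.4
  Site B (8, 6): total = 1322.9
  Site C (4, 9): total = 1499.0
  Site D (1, 10): total = 1723.3
Minimum is at Site B with total 1322.9 km.

Site B, total 1322.9 km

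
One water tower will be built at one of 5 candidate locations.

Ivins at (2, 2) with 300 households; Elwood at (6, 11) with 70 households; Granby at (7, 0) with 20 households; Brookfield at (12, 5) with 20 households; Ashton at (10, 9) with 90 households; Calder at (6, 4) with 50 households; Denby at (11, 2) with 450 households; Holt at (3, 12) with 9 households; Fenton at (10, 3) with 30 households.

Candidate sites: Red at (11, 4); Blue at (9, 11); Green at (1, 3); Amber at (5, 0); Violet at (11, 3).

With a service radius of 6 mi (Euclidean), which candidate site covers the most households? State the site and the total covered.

Red, covering 660

Coverage radius r = 6 mi; a point is covered iff (Δx)²+(Δy)² ≤ 6² = 36.
  Red (11, 4): covers {Granby, Brookfield, Ashton, Calder, Denby, Fenton} → 660
  Blue (9, 11): covers {Elwood, Ashton} → 160
  Green (1, 3): covers {Ivins, Calder} → 350
  Amber (5, 0): covers {Ivins, Granby, Calder, Fenton} → 400
  Violet (11, 3): covers {Granby, Brookfield, Calder, Denby, Fenton} → 570
Maximum coverage at Red: 660 households.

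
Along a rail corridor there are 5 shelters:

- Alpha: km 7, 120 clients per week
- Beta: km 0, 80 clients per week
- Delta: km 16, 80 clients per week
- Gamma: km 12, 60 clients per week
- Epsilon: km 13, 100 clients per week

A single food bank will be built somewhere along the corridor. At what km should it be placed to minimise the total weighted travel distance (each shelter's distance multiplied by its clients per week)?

x = 12

For a sum of weighted absolute distances on a line, the optimum is the weighted median (not the mean). Total weight W = 440; half-weight = 220.
Sort by position and accumulate weight:
  km 0 (Beta, w=80) → cum 80
  km 7 (Alpha, w=120) → cum 200
  km 12 (Gamma, w=60) → cum 260  ≥ 220 → median here
  km 13 (Epsilon, w=100) → cum 360
  km 16 (Delta, w=80) → cum 440
Optimal location: km 12.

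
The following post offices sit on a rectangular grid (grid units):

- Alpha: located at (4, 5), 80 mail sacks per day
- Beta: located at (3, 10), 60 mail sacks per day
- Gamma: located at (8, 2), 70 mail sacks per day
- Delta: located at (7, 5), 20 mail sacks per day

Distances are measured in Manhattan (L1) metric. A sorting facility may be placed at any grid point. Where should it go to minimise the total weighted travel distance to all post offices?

(4, 5)

Manhattan distance separates: Σwᵢ(|x−xᵢ|+|y−yᵢ|) = Σwᵢ|x−xᵢ| + Σwᵢ|y−yᵢ|, so x and y are optimised independently as 1-D weighted medians.
Total weight W = 230; half = 115.
x-coordinate, sorted with cumulative weight:
  x=3 (Beta, w=60) cum 60
  x=4 (Alpha, w=80) cum 140  ← median
  x=7 (Delta, w=20) cum 160
  x=8 (Gamma, w=70) cum 230
⇒ x* = 4
y-coordinate, sorted with cumulative weight:
  y=2 (Gamma, w=70) cum 70
  y=5 (Alpha, w=80) cum 150  ← median
  y=5 (Delta, w=20) cum 170
  y=10 (Beta, w=60) cum 230
⇒ y* = 5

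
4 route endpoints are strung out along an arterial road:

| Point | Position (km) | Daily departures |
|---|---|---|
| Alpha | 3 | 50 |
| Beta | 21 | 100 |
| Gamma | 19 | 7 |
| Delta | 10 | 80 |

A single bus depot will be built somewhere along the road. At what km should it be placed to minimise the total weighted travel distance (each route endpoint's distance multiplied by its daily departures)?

x = 10

For a sum of weighted absolute distances on a line, the optimum is the weighted median (not the mean). Total weight W = 237; half-weight = 118.5.
Sort by position and accumulate weight:
  km 3 (Alpha, w=50) → cum 50
  km 10 (Delta, w=80) → cum 130  ≥ 118.5 → median here
  km 19 (Gamma, w=7) → cum 137
  km 21 (Beta, w=100) → cum 237
Optimal location: km 10.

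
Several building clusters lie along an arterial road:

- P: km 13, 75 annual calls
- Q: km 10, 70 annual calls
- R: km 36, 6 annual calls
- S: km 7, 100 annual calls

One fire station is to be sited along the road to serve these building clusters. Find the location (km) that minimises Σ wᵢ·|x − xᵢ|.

x = 10

For a sum of weighted absolute distances on a line, the optimum is the weighted median (not the mean). Total weight W = 251; half-weight = 125.5.
Sort by position and accumulate weight:
  km 7 (S, w=100) → cum 100
  km 10 (Q, w=70) → cum 170  ≥ 125.5 → median here
  km 13 (P, w=75) → cum 245
  km 36 (R, w=6) → cum 251
Optimal location: km 10.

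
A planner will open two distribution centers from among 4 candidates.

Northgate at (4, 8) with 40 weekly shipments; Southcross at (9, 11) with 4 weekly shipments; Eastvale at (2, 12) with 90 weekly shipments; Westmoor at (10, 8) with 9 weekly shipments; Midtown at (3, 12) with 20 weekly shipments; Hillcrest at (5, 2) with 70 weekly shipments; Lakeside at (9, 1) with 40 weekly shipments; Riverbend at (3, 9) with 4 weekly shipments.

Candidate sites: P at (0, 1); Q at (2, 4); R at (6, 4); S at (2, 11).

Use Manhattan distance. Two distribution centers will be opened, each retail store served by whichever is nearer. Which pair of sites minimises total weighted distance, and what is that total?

{R, S}, total 892

Evaluate every pair (each demand assigned to the nearer of the two):
  {R, S}: total = 892
  {Q, S}: total = 1219
  {P, S}: total = 1249
  {Q, R}: total = 1726
  {P, Q}: total = 2038
  {P, R}: total = 2134
Best pair: {R, S} with total 892.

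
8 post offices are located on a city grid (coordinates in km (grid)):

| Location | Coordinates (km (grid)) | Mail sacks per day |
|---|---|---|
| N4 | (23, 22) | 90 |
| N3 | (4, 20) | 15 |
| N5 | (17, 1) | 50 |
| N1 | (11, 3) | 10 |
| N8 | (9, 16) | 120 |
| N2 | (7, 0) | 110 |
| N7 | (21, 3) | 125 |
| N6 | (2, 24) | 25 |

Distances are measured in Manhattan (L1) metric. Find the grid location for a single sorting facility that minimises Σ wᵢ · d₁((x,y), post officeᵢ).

Manhattan distance separates: Σwᵢ(|x−xᵢ|+|y−yᵢ|) = Σwᵢ|x−xᵢ| + Σwᵢ|y−yᵢ|, so x and y are optimised independently as 1-D weighted medians.
Total weight W = 545; half = 272.5.
x-coordinate, sorted with cumulative weight:
  x=2 (N6, w=25) cum 25
  x=4 (N3, w=15) cum 40
  x=7 (N2, w=110) cum 150
  x=9 (N8, w=120) cum 270
  x=11 (N1, w=10) cum 280  ← median
  x=17 (N5, w=50) cum 330
  x=21 (N7, w=125) cum 455
  x=23 (N4, w=90) cum 545
⇒ x* = 11
y-coordinate, sorted with cumulative weight:
  y=0 (N2, w=110) cum 110
  y=1 (N5, w=50) cum 160
  y=3 (N1, w=10) cum 170
  y=3 (N7, w=125) cum 295  ← median
  y=16 (N8, w=120) cum 415
  y=20 (N3, w=15) cum 430
  y=22 (N4, w=90) cum 520
  y=24 (N6, w=25) cum 545
⇒ y* = 3

(11, 3)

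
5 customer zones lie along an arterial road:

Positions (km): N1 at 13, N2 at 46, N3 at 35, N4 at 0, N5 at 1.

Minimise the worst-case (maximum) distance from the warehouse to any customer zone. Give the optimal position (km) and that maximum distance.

location 23, max distance 23

The 1-center on a line is the midpoint of the two extreme points: leftmost at 0, rightmost at 46.
Optimal location = (0 + 46)/2 = 23; maximum distance = (46 − 0)/2 = 23.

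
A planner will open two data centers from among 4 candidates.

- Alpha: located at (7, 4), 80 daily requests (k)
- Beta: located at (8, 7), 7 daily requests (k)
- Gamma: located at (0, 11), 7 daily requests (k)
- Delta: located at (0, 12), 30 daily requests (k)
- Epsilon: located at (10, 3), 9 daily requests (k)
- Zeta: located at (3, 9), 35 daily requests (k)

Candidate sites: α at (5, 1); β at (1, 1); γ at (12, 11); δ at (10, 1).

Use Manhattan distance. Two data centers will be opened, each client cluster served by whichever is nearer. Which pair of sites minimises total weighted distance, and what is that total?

Evaluate every pair (each demand assigned to the nearer of the two):
  {α, β}: total = 1313
  {β, δ}: total = 1341
  {α, γ}: total = 1343
  {α, δ}: total = 1409
  {γ, δ}: total = 1413
  {β, γ}: total = 1653
Best pair: {α, β} with total 1313.

{α, β}, total 1313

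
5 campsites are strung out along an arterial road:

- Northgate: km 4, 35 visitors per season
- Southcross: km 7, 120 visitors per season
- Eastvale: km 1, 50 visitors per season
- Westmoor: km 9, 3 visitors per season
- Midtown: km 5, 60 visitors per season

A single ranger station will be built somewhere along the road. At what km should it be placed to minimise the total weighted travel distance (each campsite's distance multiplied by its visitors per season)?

x = 5

For a sum of weighted absolute distances on a line, the optimum is the weighted median (not the mean). Total weight W = 268; half-weight = 134.
Sort by position and accumulate weight:
  km 1 (Eastvale, w=50) → cum 50
  km 4 (Northgate, w=35) → cum 85
  km 5 (Midtown, w=60) → cum 145  ≥ 134 → median here
  km 7 (Southcross, w=120) → cum 265
  km 9 (Westmoor, w=3) → cum 268
Optimal location: km 5.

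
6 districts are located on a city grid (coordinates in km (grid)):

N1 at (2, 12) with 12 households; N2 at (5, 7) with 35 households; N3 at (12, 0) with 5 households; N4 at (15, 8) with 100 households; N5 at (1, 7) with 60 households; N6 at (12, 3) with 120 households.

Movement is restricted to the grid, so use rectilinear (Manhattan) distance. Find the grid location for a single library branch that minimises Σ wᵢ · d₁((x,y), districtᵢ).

(12, 7)

Manhattan distance separates: Σwᵢ(|x−xᵢ|+|y−yᵢ|) = Σwᵢ|x−xᵢ| + Σwᵢ|y−yᵢ|, so x and y are optimised independently as 1-D weighted medians.
Total weight W = 332; half = 166.
x-coordinate, sorted with cumulative weight:
  x=1 (N5, w=60) cum 60
  x=2 (N1, w=12) cum 72
  x=5 (N2, w=35) cum 107
  x=12 (N3, w=5) cum 112
  x=12 (N6, w=120) cum 232  ← median
  x=15 (N4, w=100) cum 332
⇒ x* = 12
y-coordinate, sorted with cumulative weight:
  y=0 (N3, w=5) cum 5
  y=3 (N6, w=120) cum 125
  y=7 (N2, w=35) cum 160
  y=7 (N5, w=60) cum 220  ← median
  y=8 (N4, w=100) cum 320
  y=12 (N1, w=12) cum 332
⇒ y* = 7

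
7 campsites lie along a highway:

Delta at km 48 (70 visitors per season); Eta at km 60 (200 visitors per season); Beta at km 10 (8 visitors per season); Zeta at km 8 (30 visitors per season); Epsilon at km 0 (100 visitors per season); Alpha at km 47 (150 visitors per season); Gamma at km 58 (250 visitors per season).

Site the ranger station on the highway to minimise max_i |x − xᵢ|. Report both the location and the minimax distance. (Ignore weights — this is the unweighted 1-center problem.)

location 30, max distance 30

The 1-center on a line is the midpoint of the two extreme points: leftmost at 0, rightmost at 60.
Optimal location = (0 + 60)/2 = 30; maximum distance = (60 − 0)/2 = 30.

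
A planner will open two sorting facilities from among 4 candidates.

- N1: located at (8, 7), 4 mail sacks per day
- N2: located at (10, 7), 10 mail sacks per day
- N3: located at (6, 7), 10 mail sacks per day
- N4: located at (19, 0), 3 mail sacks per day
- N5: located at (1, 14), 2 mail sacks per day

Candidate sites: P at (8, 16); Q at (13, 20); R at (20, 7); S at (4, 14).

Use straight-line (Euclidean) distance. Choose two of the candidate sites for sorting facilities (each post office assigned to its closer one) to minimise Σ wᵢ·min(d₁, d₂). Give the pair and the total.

{R, S}, total 224.5

Evaluate every pair (each demand assigned to the nearer of the two):
  {R, S}: total = 224.5
  {P, R}: total = 256.2
  {P, S}: total = 261.5
  {Q, S}: total = 264.8
  {P, Q}: total = 293.2
  {Q, R}: total = 336.0
Best pair: {R, S} with total 224.5.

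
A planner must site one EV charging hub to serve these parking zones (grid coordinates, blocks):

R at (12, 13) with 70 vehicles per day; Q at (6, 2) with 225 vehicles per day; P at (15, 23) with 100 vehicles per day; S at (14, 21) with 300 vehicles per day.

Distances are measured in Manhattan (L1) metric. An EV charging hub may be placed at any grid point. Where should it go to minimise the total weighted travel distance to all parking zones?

Manhattan distance separates: Σwᵢ(|x−xᵢ|+|y−yᵢ|) = Σwᵢ|x−xᵢ| + Σwᵢ|y−yᵢ|, so x and y are optimised independently as 1-D weighted medians.
Total weight W = 695; half = 347.5.
x-coordinate, sorted with cumulative weight:
  x=6 (Q, w=225) cum 225
  x=12 (R, w=70) cum 295
  x=14 (S, w=300) cum 595  ← median
  x=15 (P, w=100) cum 695
⇒ x* = 14
y-coordinate, sorted with cumulative weight:
  y=2 (Q, w=225) cum 225
  y=13 (R, w=70) cum 295
  y=21 (S, w=300) cum 595  ← median
  y=23 (P, w=100) cum 695
⇒ y* = 21

(14, 21)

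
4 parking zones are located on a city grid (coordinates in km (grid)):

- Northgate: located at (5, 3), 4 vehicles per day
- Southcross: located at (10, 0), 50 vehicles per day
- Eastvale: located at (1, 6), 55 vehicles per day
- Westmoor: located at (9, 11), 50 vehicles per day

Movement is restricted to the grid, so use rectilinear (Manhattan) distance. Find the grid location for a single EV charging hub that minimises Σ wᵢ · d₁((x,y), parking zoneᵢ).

Manhattan distance separates: Σwᵢ(|x−xᵢ|+|y−yᵢ|) = Σwᵢ|x−xᵢ| + Σwᵢ|y−yᵢ|, so x and y are optimised independently as 1-D weighted medians.
Total weight W = 159; half = 79.5.
x-coordinate, sorted with cumulative weight:
  x=1 (Eastvale, w=55) cum 55
  x=5 (Northgate, w=4) cum 59
  x=9 (Westmoor, w=50) cum 109  ← median
  x=10 (Southcross, w=50) cum 159
⇒ x* = 9
y-coordinate, sorted with cumulative weight:
  y=0 (Southcross, w=50) cum 50
  y=3 (Northgate, w=4) cum 54
  y=6 (Eastvale, w=55) cum 109  ← median
  y=11 (Westmoor, w=50) cum 159
⇒ y* = 6

(9, 6)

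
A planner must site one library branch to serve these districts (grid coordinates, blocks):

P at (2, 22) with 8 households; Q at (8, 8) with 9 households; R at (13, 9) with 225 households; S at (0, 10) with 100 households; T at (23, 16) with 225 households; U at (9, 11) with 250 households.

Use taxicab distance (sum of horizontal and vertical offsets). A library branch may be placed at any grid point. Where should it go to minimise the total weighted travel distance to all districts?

(13, 11)

Manhattan distance separates: Σwᵢ(|x−xᵢ|+|y−yᵢ|) = Σwᵢ|x−xᵢ| + Σwᵢ|y−yᵢ|, so x and y are optimised independently as 1-D weighted medians.
Total weight W = 817; half = 408.5.
x-coordinate, sorted with cumulative weight:
  x=0 (S, w=100) cum 100
  x=2 (P, w=8) cum 108
  x=8 (Q, w=9) cum 117
  x=9 (U, w=250) cum 367
  x=13 (R, w=225) cum 592  ← median
  x=23 (T, w=225) cum 817
⇒ x* = 13
y-coordinate, sorted with cumulative weight:
  y=8 (Q, w=9) cum 9
  y=9 (R, w=225) cum 234
  y=10 (S, w=100) cum 334
  y=11 (U, w=250) cum 584  ← median
  y=16 (T, w=225) cum 809
  y=22 (P, w=8) cum 817
⇒ y* = 11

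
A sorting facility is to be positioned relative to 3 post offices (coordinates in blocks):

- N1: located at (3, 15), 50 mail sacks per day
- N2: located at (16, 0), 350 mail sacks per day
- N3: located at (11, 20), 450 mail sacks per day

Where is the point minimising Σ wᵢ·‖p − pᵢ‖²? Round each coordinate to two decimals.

(12.59, 11.47)

The minimiser of Σwᵢ‖p−pᵢ‖² is the weighted centroid p* = (Σwᵢpᵢ)/(Σwᵢ).
Σwᵢ = 850.
Σwᵢxᵢ = 50·3 + 350·16 + 450·11 = 10700.
Σwᵢyᵢ = 50·15 + 350·0 + 450·20 = 9750.
x* = 10700/850 = 12.59, y* = 9750/850 = 11.47.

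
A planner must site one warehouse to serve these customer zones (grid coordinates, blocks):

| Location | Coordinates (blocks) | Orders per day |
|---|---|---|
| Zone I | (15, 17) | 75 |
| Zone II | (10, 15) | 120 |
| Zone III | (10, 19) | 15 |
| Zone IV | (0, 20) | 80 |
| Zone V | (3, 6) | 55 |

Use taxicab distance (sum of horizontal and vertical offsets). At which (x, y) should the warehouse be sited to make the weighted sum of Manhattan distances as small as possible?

Manhattan distance separates: Σwᵢ(|x−xᵢ|+|y−yᵢ|) = Σwᵢ|x−xᵢ| + Σwᵢ|y−yᵢ|, so x and y are optimised independently as 1-D weighted medians.
Total weight W = 345; half = 172.5.
x-coordinate, sorted with cumulative weight:
  x=0 (Zone IV, w=80) cum 80
  x=3 (Zone V, w=55) cum 135
  x=10 (Zone II, w=120) cum 255  ← median
  x=10 (Zone III, w=15) cum 270
  x=15 (Zone I, w=75) cum 345
⇒ x* = 10
y-coordinate, sorted with cumulative weight:
  y=6 (Zone V, w=55) cum 55
  y=15 (Zone II, w=120) cum 175  ← median
  y=17 (Zone I, w=75) cum 250
  y=19 (Zone III, w=15) cum 265
  y=20 (Zone IV, w=80) cum 345
⇒ y* = 15

(10, 15)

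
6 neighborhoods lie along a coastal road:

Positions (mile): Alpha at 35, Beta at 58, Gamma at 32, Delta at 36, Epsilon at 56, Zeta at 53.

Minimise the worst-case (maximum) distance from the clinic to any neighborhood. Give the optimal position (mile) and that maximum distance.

location 45, max distance 13

The 1-center on a line is the midpoint of the two extreme points: leftmost at 32, rightmost at 58.
Optimal location = (32 + 58)/2 = 45; maximum distance = (58 − 32)/2 = 13.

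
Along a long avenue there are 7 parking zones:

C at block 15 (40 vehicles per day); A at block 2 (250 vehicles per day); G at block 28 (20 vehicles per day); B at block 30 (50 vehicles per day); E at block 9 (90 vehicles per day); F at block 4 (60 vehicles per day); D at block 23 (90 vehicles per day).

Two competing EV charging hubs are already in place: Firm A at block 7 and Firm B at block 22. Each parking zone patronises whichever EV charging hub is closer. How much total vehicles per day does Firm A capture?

The indifferent point is the midpoint (7+22)/2 = 14.5; parking zones left of it (closer to Firm A at 7) go to Firm A, those right go to Firm B.
  A at 2 (w=250) → Firm A
  F at 4 (w=60) → Firm A
  E at 9 (w=90) → Firm A
  C at 15 (w=40) → Firm B
  D at 23 (w=90) → Firm B
  G at 28 (w=20) → Firm B
  B at 30 (w=50) → Firm B
Firm A captures 400; Firm B captures 200.

400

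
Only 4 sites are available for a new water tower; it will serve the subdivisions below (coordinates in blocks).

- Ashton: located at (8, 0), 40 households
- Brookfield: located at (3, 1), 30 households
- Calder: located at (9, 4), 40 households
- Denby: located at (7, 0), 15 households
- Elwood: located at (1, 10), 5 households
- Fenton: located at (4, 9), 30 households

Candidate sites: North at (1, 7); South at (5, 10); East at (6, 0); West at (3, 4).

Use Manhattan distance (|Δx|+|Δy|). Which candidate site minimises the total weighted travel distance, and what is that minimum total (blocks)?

East, total 900 blocks

Total weighted distance at each candidate:
  North (1, 7): total = 1600
  South (5, 10): total = 1510
  East (6, 0): total = 900
  West (3, 4): total = 1030
Minimum is at East with total 900 blocks.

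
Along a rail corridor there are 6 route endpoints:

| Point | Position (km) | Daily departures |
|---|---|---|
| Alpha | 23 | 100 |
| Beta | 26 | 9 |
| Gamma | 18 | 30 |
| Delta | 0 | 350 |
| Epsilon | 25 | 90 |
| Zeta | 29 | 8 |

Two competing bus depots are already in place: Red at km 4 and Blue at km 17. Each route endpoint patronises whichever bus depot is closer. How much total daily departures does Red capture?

350

The indifferent point is the midpoint (4+17)/2 = 10.5; route endpoints left of it (closer to Red at 4) go to Red, those right go to Blue.
  Delta at 0 (w=350) → Red
  Gamma at 18 (w=30) → Blue
  Alpha at 23 (w=100) → Blue
  Epsilon at 25 (w=90) → Blue
  Beta at 26 (w=9) → Blue
  Zeta at 29 (w=8) → Blue
Red captures 350; Blue captures 237.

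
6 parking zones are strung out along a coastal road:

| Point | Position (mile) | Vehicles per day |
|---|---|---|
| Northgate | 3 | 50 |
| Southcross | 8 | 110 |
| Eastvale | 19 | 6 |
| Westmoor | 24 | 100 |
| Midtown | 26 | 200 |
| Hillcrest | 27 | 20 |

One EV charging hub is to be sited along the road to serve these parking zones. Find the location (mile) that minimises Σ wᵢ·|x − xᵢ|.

For a sum of weighted absolute distances on a line, the optimum is the weighted median (not the mean). Total weight W = 486; half-weight = 243.
Sort by position and accumulate weight:
  mile 3 (Northgate, w=50) → cum 50
  mile 8 (Southcross, w=110) → cum 160
  mile 19 (Eastvale, w=6) → cum 166
  mile 24 (Westmoor, w=100) → cum 266  ≥ 243 → median here
  mile 26 (Midtown, w=200) → cum 466
  mile 27 (Hillcrest, w=20) → cum 486
Optimal location: mile 24.

x = 24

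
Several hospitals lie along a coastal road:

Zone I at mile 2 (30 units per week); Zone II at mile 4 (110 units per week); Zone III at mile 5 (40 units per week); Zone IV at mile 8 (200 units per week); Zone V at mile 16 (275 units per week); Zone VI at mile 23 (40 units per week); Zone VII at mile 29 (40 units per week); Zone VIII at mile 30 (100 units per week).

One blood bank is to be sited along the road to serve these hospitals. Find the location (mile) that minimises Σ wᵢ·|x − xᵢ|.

For a sum of weighted absolute distances on a line, the optimum is the weighted median (not the mean). Total weight W = 835; half-weight = 417.5.
Sort by position and accumulate weight:
  mile 2 (Zone I, w=30) → cum 30
  mile 4 (Zone II, w=110) → cum 140
  mile 5 (Zone III, w=40) → cum 180
  mile 8 (Zone IV, w=200) → cum 380
  mile 16 (Zone V, w=275) → cum 655  ≥ 417.5 → median here
  mile 23 (Zone VI, w=40) → cum 695
  mile 29 (Zone VII, w=40) → cum 735
  mile 30 (Zone VIII, w=100) → cum 835
Optimal location: mile 16.

x = 16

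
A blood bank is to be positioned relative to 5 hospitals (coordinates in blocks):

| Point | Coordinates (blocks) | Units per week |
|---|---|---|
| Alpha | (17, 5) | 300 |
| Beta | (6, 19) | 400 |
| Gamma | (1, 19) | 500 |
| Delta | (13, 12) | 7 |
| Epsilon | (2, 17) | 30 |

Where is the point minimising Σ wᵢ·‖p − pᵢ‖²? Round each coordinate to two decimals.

The minimiser of Σwᵢ‖p−pᵢ‖² is the weighted centroid p* = (Σwᵢpᵢ)/(Σwᵢ).
Σwᵢ = 1237.
Σwᵢxᵢ = 300·17 + 400·6 + 500·1 + 7·13 + 30·2 = 8151.
Σwᵢyᵢ = 300·5 + 400·19 + 500·19 + 7·12 + 30·17 = 19194.
x* = 8151/1237 = 6.59, y* = 19194/1237 = 15.52.

(6.59, 15.52)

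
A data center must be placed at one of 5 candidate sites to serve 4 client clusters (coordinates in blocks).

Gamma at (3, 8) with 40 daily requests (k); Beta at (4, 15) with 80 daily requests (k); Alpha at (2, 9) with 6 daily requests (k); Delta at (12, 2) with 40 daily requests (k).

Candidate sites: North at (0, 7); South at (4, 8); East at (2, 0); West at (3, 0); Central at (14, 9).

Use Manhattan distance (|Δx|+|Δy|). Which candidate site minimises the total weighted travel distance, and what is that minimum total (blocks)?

Total weighted distance at each candidate:
  North (0, 7): total = 1824
  South (4, 8): total = 1178
  East (2, 0): total = 2254
  West (3, 0): total = 2100
  Central (14, 9): total = 2192
Minimum is at South with total 1178 blocks.

South, total 1178 blocks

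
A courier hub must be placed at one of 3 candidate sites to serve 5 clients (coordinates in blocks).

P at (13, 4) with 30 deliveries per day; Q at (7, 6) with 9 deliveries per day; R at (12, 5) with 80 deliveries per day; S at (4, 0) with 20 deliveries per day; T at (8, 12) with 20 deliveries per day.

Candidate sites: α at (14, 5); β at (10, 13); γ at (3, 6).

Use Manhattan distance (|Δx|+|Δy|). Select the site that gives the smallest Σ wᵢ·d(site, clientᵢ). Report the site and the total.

Total weighted distance at each candidate:
  α (14, 5): total = 852
  β (10, 13): total = 1690
  γ (3, 6): total = 1556
Minimum is at α with total 852 blocks.

α, total 852 blocks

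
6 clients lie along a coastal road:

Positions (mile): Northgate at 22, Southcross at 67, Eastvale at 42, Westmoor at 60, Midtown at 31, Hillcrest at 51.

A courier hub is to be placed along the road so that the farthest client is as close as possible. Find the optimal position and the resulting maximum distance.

The 1-center on a line is the midpoint of the two extreme points: leftmost at 22, rightmost at 67.
Optimal location = (22 + 67)/2 = 44.5; maximum distance = (67 − 22)/2 = 22.5.

location 44.5, max distance 22.5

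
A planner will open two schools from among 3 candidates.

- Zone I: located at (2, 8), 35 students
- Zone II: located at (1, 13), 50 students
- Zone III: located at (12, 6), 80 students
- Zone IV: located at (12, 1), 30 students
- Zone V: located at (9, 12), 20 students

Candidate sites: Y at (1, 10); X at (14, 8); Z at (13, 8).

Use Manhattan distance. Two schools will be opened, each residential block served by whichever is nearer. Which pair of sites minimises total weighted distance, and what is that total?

Evaluate every pair (each demand assigned to the nearer of the two):
  {Y, Z}: total = 895
  {Y, X}: total = 1025
  {X, Z}: total = 1875
Best pair: {Y, Z} with total 895.

{Y, Z}, total 895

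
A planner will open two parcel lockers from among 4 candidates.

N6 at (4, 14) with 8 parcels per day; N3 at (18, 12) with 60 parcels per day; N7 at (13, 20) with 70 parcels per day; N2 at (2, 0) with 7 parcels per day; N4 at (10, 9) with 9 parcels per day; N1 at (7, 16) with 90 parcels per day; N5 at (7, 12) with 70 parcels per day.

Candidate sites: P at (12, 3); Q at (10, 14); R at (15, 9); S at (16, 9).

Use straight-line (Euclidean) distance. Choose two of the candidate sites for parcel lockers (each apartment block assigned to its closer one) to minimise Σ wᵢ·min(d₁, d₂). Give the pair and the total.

Evaluate every pair (each demand assigned to the nearer of the two):
  {Q, S}: total = 1468.7
  {Q, R}: total = 1504.7
  {P, Q}: total = 1707.3
  {R, S}: total = 2806.1
  {P, R}: total = 2806.7
  {P, S}: total = 2935.8
Best pair: {Q, S} with total 1468.7.

{Q, S}, total 1468.7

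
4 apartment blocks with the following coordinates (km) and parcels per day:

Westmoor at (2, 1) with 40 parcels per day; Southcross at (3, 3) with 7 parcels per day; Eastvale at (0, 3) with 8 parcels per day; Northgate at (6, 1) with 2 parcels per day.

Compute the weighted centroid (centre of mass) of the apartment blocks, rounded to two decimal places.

(1.98, 1.53)

The minimiser of Σwᵢ‖p−pᵢ‖² is the weighted centroid p* = (Σwᵢpᵢ)/(Σwᵢ).
Σwᵢ = 57.
Σwᵢxᵢ = 40·2 + 7·3 + 8·0 + 2·6 = 113.
Σwᵢyᵢ = 40·1 + 7·3 + 8·3 + 2·1 = 87.
x* = 113/57 = 1.98, y* = 87/57 = 1.53.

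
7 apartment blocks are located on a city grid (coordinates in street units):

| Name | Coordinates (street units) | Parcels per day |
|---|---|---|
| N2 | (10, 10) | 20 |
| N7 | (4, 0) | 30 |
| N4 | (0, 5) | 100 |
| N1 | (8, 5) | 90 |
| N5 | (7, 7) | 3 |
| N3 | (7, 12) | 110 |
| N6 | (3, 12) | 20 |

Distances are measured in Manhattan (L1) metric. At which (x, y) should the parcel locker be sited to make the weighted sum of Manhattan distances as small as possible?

Manhattan distance separates: Σwᵢ(|x−xᵢ|+|y−yᵢ|) = Σwᵢ|x−xᵢ| + Σwᵢ|y−yᵢ|, so x and y are optimised independently as 1-D weighted medians.
Total weight W = 373; half = 186.5.
x-coordinate, sorted with cumulative weight:
  x=0 (N4, w=100) cum 100
  x=3 (N6, w=20) cum 120
  x=4 (N7, w=30) cum 150
  x=7 (N5, w=3) cum 153
  x=7 (N3, w=110) cum 263  ← median
  x=8 (N1, w=90) cum 353
  x=10 (N2, w=20) cum 373
⇒ x* = 7
y-coordinate, sorted with cumulative weight:
  y=0 (N7, w=30) cum 30
  y=5 (N4, w=100) cum 130
  y=5 (N1, w=90) cum 220  ← median
  y=7 (N5, w=3) cum 223
  y=10 (N2, w=20) cum 243
  y=12 (N3, w=110) cum 353
  y=12 (N6, w=20) cum 373
⇒ y* = 5

(7, 5)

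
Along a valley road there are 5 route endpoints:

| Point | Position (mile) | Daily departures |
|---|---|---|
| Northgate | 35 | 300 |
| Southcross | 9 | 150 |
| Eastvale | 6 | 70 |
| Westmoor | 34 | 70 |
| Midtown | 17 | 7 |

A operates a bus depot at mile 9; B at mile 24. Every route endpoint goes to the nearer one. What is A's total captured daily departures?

The indifferent point is the midpoint (9+24)/2 = 16.5; route endpoints left of it (closer to A at 9) go to A, those right go to B.
  Eastvale at 6 (w=70) → A
  Southcross at 9 (w=150) → A
  Midtown at 17 (w=7) → B
  Westmoor at 34 (w=70) → B
  Northgate at 35 (w=300) → B
A captures 220; B captures 377.

220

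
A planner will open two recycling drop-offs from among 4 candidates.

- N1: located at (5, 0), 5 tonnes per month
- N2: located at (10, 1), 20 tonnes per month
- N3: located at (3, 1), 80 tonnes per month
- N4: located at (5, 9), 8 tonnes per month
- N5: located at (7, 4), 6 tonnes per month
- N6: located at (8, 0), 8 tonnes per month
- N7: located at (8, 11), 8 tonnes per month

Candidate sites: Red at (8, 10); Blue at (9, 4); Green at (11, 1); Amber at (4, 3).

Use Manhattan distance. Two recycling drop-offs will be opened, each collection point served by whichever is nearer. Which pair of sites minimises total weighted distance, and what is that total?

Evaluate every pair (each demand assigned to the nearer of the two):
  {Green, Amber}: total = 488
  {Blue, Amber}: total = 512
  {Red, Amber}: total = 540
  {Red, Green}: total = 809
  {Blue, Green}: total = 875
  {Red, Blue}: total = 932
Best pair: {Green, Amber} with total 488.

{Green, Amber}, total 488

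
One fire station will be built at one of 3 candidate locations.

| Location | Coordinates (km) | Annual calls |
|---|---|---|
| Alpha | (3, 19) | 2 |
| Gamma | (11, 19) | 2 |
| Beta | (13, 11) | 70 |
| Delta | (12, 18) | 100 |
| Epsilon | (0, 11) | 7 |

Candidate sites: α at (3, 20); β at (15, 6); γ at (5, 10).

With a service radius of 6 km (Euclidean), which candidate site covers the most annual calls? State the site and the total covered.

β, covering 70

Coverage radius r = 6 km; a point is covered iff (Δx)²+(Δy)² ≤ 6² = 36.
  α (3, 20): covers {Alpha} → 2
  β (15, 6): covers {Beta} → 70
  γ (5, 10): covers {Epsilon} → 7
Maximum coverage at β: 70 annual calls.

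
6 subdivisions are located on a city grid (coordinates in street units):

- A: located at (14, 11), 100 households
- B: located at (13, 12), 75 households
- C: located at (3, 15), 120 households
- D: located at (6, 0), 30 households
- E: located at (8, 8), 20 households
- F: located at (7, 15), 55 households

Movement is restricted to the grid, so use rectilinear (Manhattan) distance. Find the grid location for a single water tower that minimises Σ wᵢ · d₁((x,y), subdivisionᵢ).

Manhattan distance separates: Σwᵢ(|x−xᵢ|+|y−yᵢ|) = Σwᵢ|x−xᵢ| + Σwᵢ|y−yᵢ|, so x and y are optimised independently as 1-D weighted medians.
Total weight W = 400; half = 200.
x-coordinate, sorted with cumulative weight:
  x=3 (C, w=120) cum 120
  x=6 (D, w=30) cum 150
  x=7 (F, w=55) cum 205  ← median
  x=8 (E, w=20) cum 225
  x=13 (B, w=75) cum 300
  x=14 (A, w=100) cum 400
⇒ x* = 7
y-coordinate, sorted with cumulative weight:
  y=0 (D, w=30) cum 30
  y=8 (E, w=20) cum 50
  y=11 (A, w=100) cum 150
  y=12 (B, w=75) cum 225  ← median
  y=15 (C, w=120) cum 345
  y=15 (F, w=55) cum 400
⇒ y* = 12

(7, 12)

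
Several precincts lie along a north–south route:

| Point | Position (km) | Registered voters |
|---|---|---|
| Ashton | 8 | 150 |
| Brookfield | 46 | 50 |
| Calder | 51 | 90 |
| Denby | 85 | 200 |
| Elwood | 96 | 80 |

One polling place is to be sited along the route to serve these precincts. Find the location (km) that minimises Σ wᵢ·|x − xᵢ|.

x = 51

For a sum of weighted absolute distances on a line, the optimum is the weighted median (not the mean). Total weight W = 570; half-weight = 285.
Sort by position and accumulate weight:
  km 8 (Ashton, w=150) → cum 150
  km 46 (Brookfield, w=50) → cum 200
  km 51 (Calder, w=90) → cum 290  ≥ 285 → median here
  km 85 (Denby, w=200) → cum 490
  km 96 (Elwood, w=80) → cum 570
Optimal location: km 51.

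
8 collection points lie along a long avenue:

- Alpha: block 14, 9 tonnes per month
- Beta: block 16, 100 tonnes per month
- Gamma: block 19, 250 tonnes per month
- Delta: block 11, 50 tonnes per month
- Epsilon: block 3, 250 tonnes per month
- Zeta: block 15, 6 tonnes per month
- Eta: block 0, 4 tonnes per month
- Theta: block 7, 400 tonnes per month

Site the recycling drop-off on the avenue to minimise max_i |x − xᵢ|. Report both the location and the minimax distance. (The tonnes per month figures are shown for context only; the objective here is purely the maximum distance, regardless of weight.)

location 9.5, max distance 9.5

The 1-center on a line is the midpoint of the two extreme points: leftmost at 0, rightmost at 19.
Optimal location = (0 + 19)/2 = 9.5; maximum distance = (19 − 0)/2 = 9.5.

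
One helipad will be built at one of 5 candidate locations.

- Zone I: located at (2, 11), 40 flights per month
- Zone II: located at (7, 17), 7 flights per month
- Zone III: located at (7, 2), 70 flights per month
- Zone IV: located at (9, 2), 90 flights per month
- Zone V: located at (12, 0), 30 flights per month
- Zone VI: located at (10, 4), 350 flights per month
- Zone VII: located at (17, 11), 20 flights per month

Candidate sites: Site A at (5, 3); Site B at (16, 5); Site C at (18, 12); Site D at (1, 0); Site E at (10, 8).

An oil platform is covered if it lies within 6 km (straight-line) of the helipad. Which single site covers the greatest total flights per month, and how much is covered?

Site A, covering 510

Coverage radius r = 6 km; a point is covered iff (Δx)²+(Δy)² ≤ 6² = 36.
  Site A (5, 3): covers {Zone III, Zone IV, Zone VI} → 510
  Site B (16, 5): covers {none} → 0
  Site C (18, 12): covers {Zone VII} → 20
  Site D (1, 0): covers {none} → 0
  Site E (10, 8): covers {Zone VI} → 350
Maximum coverage at Site A: 510 flights per month.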